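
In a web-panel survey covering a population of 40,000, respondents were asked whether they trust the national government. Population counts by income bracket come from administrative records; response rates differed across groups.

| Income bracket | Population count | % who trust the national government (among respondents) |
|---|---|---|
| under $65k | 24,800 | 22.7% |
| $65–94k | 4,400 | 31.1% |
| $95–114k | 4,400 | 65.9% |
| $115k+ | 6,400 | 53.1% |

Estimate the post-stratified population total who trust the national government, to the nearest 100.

13,300

Apply each group's respondent rate to its population count:
  under $65k: 24,800 × 22.7% = 5629.6
  $65–94k: 4,400 × 31.1% = 1368.4
  $95–114k: 4,400 × 65.9% = 2899.6
  $115k+: 6,400 × 53.1% = 3398.4
Estimated total = 13,296 → 13,300.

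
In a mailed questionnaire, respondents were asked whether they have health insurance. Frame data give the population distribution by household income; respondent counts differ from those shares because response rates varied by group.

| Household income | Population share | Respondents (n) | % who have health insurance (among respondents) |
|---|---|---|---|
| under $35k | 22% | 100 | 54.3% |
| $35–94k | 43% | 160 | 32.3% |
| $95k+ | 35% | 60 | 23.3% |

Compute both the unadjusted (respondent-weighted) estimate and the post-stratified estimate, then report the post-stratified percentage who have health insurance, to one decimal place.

Naive respondent-only estimate (weights = respondent counts):
  (100/320)×54.3 + (160/320)×32.3 + (60/320)×23.3 = 37.4875%
Post-stratifying to population shares instead:
  0.22×54.3 + 0.43×32.3 + 0.35×23.3 = 33.99%

34.0%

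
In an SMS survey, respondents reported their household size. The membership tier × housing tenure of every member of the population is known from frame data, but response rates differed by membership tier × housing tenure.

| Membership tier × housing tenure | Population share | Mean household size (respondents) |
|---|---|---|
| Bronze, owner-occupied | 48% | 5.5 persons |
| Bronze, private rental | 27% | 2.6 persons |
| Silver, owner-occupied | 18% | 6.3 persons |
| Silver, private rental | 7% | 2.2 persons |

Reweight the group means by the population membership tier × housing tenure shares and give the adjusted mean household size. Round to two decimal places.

4.63

Weight each group's respondent value by its population share:
  Bronze, owner-occupied: 0.48 × 5.5 = 2.64
  Bronze, private rental: 0.27 × 2.6 = 0.702
  Silver, owner-occupied: 0.18 × 6.3 = 1.134
  Silver, private rental: 0.07 × 2.2 = 0.154
Post-stratified estimate = 4.63 → 4.63.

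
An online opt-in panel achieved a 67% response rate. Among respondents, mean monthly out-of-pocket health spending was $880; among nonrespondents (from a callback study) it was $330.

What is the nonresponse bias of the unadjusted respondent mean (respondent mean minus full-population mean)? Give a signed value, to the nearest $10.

Nonresponse fraction = 1 − 0.67 = 0.33.
Bias = (nonresponse fraction) × (respondent mean − nonrespondent mean)
     = 0.33 × (880 − 330) = 0.33 × 550 = 181.5.

+$180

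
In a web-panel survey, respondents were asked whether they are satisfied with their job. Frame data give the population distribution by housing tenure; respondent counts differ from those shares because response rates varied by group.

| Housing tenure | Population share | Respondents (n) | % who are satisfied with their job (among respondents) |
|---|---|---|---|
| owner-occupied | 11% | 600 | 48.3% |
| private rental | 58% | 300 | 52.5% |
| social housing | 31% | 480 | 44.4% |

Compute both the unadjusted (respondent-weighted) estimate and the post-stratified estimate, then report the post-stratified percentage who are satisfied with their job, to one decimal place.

49.5%

Naive respondent-only estimate (weights = respondent counts):
  (600/1380)×48.3 + (300/1380)×52.5 + (480/1380)×44.4 = 47.8565%
Post-stratified estimate weights by population shares:
  0.11×48.3 + 0.58×52.5 + 0.31×44.4 = 49.527%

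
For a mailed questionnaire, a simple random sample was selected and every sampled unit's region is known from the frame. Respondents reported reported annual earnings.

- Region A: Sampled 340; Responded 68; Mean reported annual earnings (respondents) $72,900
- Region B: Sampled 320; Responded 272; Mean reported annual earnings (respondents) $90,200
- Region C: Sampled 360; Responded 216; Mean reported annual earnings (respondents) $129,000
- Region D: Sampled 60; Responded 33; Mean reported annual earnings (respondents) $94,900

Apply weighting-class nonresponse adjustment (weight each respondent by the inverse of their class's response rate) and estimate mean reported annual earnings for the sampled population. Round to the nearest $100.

Response rates by class: Region A 68/340 = 20%, Region B 272/320 = 85%, Region C 216/360 = 60%, Region D 33/60 = 55%.
Each respondent's weight = sampled/responded in their class; summing within a class gives n_sampled, so:
  Region A: 340 × 72,900 = 24,786,000
  Region B: 320 × 90,200 = 28,864,000
  Region C: 360 × 129,000 = 46,440,000
  Region D: 60 × 94,900 = 5,694,000
Adjusted estimate = 105,784,000 / 1,080 = 97948.1 → $97,900.

$97,900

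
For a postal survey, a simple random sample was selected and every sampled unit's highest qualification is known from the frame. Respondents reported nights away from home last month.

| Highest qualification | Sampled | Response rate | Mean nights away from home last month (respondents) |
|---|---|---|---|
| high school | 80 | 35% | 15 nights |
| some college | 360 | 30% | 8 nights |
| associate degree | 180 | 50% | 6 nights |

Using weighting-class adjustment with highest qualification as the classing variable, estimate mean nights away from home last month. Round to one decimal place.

Weighting each respondent by the inverse class response rate inflates each class back to its sampled size, so the class weight is n_sampled:
  high school: 80 × 15 = 1200
  some college: 360 × 8 = 2880
  associate degree: 180 × 6 = 1080
Adjusted estimate = 5160 / 620 = 8.32258 → 8.3.

8.3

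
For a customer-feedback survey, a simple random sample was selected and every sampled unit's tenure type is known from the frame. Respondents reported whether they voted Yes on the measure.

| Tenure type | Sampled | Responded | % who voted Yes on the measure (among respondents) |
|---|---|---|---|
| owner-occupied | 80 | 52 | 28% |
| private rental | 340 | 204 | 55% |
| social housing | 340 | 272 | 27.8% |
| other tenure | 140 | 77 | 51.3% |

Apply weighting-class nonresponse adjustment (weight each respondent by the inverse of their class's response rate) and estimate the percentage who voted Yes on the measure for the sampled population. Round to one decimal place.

41.7%

Class response rates: owner-occupied 52/80 = 65%, private rental 204/340 = 60%, social housing 272/340 = 80%, other tenure 77/140 = 55%.
Inverse-response-rate weighting restores each class to its sampled count, so class totals weight by n_sampled:
  owner-occupied: 80 × 28 = 2240
  private rental: 340 × 55 = 18,700
  social housing: 340 × 27.8 = 9452
  other tenure: 140 × 51.3 = 7182
Adjusted estimate = 37,574 / 900 = 41.7489 → 41.7%.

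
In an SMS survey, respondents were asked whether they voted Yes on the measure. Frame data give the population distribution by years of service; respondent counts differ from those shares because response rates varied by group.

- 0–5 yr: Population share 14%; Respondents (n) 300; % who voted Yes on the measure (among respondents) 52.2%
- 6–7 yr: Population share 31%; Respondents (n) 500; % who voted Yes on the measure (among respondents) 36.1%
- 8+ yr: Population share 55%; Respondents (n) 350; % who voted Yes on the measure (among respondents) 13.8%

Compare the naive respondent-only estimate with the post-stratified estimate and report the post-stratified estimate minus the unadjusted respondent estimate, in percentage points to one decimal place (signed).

Without adjustment, the pooled respondent share is:
  (300/1150)×52.2 + (500/1150)×36.1 + (350/1150)×13.8 = 33.513%
Post-stratifying to population shares instead:
  0.14×52.2 + 0.31×36.1 + 0.55×13.8 = 26.089%
Difference = 26.089 − 33.513 = -7.424 pp.

-7.4 percentage points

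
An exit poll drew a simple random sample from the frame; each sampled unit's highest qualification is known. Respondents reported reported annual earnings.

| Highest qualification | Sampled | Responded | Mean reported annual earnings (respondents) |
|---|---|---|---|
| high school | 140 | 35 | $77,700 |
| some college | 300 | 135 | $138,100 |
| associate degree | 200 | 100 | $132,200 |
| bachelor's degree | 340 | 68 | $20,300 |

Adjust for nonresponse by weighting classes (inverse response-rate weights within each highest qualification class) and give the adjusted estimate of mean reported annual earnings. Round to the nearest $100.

Response rates by class: high school 35/140 = 25%, some college 135/300 = 45%, associate degree 100/200 = 50%, bachelor's degree 68/340 = 20%.
Inverse-response-rate weighting restores each class to its sampled count, so class totals weight by n_sampled:
  high school: 140 × 77,700 = 10,878,000
  some college: 300 × 138,100 = 41,430,000
  associate degree: 200 × 132,200 = 26,440,000
  bachelor's degree: 340 × 20,300 = 6,902,000
Adjusted estimate = 85,650,000 / 980 = 87398 → $87,400.

$87,400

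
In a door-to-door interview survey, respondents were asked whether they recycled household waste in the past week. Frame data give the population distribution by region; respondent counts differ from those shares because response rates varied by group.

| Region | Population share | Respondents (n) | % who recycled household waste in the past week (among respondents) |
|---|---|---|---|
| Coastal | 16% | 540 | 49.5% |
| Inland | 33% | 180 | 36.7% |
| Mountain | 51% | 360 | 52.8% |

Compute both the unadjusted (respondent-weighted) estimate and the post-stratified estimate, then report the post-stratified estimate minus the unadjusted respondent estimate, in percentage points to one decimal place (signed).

Unadjusted (pooled respondent) estimate weights by respondent counts:
  (540/1080)×49.5 + (180/1080)×36.7 + (360/1080)×52.8 = 48.4667%
Post-stratified estimate weights by population shares:
  0.16×49.5 + 0.33×36.7 + 0.51×52.8 = 46.959%
Difference = 46.959 − 48.4667 = -1.5077 pp.

-1.5 percentage points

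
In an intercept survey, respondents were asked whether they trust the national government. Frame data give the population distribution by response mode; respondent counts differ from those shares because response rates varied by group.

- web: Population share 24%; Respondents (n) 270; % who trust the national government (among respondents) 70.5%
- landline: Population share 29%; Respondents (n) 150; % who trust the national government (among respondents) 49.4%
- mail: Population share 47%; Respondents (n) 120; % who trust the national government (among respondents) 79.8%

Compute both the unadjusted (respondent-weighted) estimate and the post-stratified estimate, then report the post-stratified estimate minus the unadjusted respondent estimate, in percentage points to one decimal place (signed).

+2.0 percentage points

Unadjusted (pooled respondent) estimate weights by respondent counts:
  (270/540)×70.5 + (150/540)×49.4 + (120/540)×79.8 = 66.7056%
Post-stratified estimate weights by population shares:
  0.24×70.5 + 0.29×49.4 + 0.47×79.8 = 68.752%
Difference = 68.752 − 66.7056 = 2.0464 pp.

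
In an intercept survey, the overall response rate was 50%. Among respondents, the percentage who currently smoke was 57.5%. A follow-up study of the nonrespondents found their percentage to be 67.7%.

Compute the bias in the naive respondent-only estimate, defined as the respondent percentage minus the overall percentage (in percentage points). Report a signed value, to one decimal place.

Nonresponse fraction = 1 − 0.5 = 0.5.
Bias = (nonresponse fraction) × (respondent percentage − nonrespondent percentage)
     = 0.5 × (57.5 − 67.7) = 0.5 × -10.2 = -5.1.

-5.1 percentage points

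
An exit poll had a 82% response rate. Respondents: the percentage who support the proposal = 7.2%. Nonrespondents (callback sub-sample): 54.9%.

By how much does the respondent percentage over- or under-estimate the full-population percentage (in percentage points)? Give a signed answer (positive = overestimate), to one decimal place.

-8.6 percentage points

Nonresponse fraction = 1 − 0.82 = 0.18.
Bias = (nonresponse fraction) × (respondent percentage − nonrespondent percentage)
     = 0.18 × (7.2 − 54.9) = 0.18 × -47.7 = -8.586.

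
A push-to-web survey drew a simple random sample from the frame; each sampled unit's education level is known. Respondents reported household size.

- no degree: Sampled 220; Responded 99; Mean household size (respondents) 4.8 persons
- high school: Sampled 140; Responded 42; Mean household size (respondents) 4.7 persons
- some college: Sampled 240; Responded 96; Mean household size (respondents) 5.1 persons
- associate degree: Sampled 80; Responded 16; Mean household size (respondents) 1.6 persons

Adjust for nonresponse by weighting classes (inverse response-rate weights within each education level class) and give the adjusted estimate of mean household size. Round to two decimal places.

Response rates by class: no degree 99/220 = 45%, high school 42/140 = 30%, some college 96/240 = 40%, associate degree 16/80 = 20%.
Each respondent's weight = sampled/responded in their class; summing within a class gives n_sampled, so:
  no degree: 220 × 4.8 = 1056
  high school: 140 × 4.7 = 658
  some college: 240 × 5.1 = 1224
  associate degree: 80 × 1.6 = 128
Adjusted estimate = 3066 / 680 = 4.50882 → 4.51.

4.51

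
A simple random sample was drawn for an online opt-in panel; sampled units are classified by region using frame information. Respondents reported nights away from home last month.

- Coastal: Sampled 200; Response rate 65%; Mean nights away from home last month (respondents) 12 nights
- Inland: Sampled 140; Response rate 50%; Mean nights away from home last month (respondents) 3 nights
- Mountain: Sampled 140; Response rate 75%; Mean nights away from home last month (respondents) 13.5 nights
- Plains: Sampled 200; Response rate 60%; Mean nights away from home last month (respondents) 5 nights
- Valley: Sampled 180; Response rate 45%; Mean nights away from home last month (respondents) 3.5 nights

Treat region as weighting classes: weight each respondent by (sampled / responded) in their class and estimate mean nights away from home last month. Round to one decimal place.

With weight = n_sampled/n_responded per class, the weighted class total is n_sampled:
  Coastal: 200 × 12 = 2400
  Inland: 140 × 3 = 420
  Mountain: 140 × 13.5 = 1890
  Plains: 200 × 5 = 1000
  Valley: 180 × 3.5 = 630
Adjusted estimate = 6340 / 860 = 7.37209 → 7.4.

7.4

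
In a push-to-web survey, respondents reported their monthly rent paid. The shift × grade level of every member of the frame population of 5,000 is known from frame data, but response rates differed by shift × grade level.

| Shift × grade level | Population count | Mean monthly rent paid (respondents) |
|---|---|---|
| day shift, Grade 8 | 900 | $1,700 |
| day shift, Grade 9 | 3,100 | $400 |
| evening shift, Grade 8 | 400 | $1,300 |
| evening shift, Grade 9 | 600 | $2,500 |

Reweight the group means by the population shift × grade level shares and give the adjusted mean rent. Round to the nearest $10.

$960

Post-stratification weights by population share, not respondent share:
  day shift, Grade 8: (900/5,000) × 1700 = 306
  day shift, Grade 9: (3,100/5,000) × 400 = 248
  evening shift, Grade 8: (400/5,000) × 1300 = 104
  evening shift, Grade 9: (600/5,000) × 2500 = 300
Post-stratified estimate = 958 → $960.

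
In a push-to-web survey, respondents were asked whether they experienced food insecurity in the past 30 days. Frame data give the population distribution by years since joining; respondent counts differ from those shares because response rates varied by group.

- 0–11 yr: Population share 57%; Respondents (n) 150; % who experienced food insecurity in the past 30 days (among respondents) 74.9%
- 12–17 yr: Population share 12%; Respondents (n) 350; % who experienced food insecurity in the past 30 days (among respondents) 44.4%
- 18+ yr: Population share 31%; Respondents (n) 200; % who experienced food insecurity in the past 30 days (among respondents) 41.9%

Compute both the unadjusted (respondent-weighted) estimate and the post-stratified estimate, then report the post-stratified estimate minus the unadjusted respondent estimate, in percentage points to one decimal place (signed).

+10.8 percentage points

Unadjusted (pooled respondent) estimate weights by respondent counts:
  (150/700)×74.9 + (350/700)×44.4 + (200/700)×41.9 = 50.2214%
Reweighting by population years since joining shares:
  0.57×74.9 + 0.12×44.4 + 0.31×41.9 = 61.01%
Difference = 61.01 − 50.2214 = 10.7886 pp.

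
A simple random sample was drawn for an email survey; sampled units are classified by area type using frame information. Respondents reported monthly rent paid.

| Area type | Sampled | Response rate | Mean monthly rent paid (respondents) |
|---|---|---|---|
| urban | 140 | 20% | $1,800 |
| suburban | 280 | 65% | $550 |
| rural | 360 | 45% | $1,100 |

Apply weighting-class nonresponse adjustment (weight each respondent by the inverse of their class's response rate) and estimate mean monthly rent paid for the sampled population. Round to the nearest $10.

Inverse-response-rate weighting restores each class to its sampled count, so class totals weight by n_sampled:
  urban: 140 × 1800 = 252,000
  suburban: 280 × 550 = 154,000
  rural: 360 × 1100 = 396,000
Adjusted estimate = 802,000 / 780 = 1028.21 → $1,030.

$1,030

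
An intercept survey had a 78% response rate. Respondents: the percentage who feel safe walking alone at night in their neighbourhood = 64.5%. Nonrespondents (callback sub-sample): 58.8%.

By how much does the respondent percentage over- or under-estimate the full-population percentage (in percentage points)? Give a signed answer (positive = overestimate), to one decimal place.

Nonresponse fraction = 1 − 0.78 = 0.22.
Bias = (nonresponse fraction) × (respondent percentage − nonrespondent percentage)
     = 0.22 × (64.5 − 58.8) = 0.22 × 5.7 = 1.254.

+1.3 percentage points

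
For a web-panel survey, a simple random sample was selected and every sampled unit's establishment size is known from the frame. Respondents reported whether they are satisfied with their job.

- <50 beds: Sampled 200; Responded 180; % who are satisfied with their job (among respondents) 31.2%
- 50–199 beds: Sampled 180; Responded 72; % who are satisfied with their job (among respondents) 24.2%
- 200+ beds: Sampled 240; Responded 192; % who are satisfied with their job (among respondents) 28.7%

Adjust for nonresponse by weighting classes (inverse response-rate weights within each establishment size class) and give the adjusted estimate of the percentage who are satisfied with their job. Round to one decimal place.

Class response rates: <50 beds 180/200 = 90%, 50–199 beds 72/180 = 40%, 200+ beds 192/240 = 80%.
Weighting each respondent by the inverse class response rate inflates each class back to its sampled size, so the class weight is n_sampled:
  <50 beds: 200 × 31.2 = 6240
  50–199 beds: 180 × 24.2 = 4356
  200+ beds: 240 × 28.7 = 6888
Adjusted estimate = 17,484 / 620 = 28.2 → 28.2%.

28.2%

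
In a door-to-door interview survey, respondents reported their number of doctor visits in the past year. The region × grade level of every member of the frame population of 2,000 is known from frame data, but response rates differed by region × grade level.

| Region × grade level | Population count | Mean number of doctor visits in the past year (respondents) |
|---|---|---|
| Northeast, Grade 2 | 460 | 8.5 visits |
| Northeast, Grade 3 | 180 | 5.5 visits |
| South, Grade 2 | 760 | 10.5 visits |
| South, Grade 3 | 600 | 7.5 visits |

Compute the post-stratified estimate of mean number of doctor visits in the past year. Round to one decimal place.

Reweight to the known region × grade level distribution:
  Northeast, Grade 2: (460/2,000) × 8.5 = 1.955
  Northeast, Grade 3: (180/2,000) × 5.5 = 0.495
  South, Grade 2: (760/2,000) × 10.5 = 3.99
  South, Grade 3: (600/2,000) × 7.5 = 2.25
Post-stratified estimate = 8.69 → 8.7.

8.7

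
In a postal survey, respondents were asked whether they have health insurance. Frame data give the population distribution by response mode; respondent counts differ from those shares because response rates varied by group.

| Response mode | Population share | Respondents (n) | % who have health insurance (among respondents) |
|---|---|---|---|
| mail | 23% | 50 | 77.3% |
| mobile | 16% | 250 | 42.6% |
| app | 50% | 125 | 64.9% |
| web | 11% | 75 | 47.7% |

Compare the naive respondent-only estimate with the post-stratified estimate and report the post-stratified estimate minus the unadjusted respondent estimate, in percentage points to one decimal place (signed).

Unadjusted (pooled respondent) estimate weights by respondent counts:
  (50/500)×77.3 + (250/500)×42.6 + (125/500)×64.9 + (75/500)×47.7 = 52.41%
Post-stratifying to population shares instead:
  0.23×77.3 + 0.16×42.6 + 0.5×64.9 + 0.11×47.7 = 62.292%
Difference = 62.292 − 52.41 = 9.882 pp.

+9.9 percentage points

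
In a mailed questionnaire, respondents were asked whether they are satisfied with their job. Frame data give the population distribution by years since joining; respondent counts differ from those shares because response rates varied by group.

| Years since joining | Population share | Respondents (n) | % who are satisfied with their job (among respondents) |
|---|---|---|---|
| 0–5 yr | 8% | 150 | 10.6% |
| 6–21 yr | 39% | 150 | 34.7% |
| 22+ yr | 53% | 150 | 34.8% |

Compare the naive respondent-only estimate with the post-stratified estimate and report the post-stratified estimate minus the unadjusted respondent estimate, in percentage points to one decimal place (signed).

Without adjustment, the pooled respondent share is:
  (150/450)×10.6 + (150/450)×34.7 + (150/450)×34.8 = 26.7%
Post-stratified estimate weights by population shares:
  0.08×10.6 + 0.39×34.7 + 0.53×34.8 = 32.825%
Difference = 32.825 − 26.7 = 6.125 pp.

+6.1 percentage points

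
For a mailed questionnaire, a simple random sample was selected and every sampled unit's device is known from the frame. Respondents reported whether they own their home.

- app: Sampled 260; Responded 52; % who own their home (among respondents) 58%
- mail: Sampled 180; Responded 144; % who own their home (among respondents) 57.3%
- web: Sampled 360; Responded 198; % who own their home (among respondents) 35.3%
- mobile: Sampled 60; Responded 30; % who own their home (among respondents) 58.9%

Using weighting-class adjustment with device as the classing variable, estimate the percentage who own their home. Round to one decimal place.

Response rates by class: app 52/260 = 20%, mail 144/180 = 80%, web 198/360 = 55%, mobile 30/60 = 50%.
Inverse-response-rate weighting restores each class to its sampled count, so class totals weight by n_sampled:
  app: 260 × 58 = 15,080
  mail: 180 × 57.3 = 10,314
  web: 360 × 35.3 = 12708
  mobile: 60 × 58.9 = 3534
Adjusted estimate = 41,636 / 860 = 48.414 → 48.4%.

48.4%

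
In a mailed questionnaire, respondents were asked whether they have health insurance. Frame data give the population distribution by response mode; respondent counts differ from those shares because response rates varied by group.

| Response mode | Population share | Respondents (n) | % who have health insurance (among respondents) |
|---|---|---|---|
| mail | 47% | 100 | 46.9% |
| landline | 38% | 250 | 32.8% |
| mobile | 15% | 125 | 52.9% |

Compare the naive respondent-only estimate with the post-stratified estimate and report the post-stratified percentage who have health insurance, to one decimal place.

Naive respondent-only estimate (weights = respondent counts):
  (100/475)×46.9 + (250/475)×32.8 + (125/475)×52.9 = 41.0579%
Post-stratifying to population shares instead:
  0.47×46.9 + 0.38×32.8 + 0.15×52.9 = 42.442%

42.4%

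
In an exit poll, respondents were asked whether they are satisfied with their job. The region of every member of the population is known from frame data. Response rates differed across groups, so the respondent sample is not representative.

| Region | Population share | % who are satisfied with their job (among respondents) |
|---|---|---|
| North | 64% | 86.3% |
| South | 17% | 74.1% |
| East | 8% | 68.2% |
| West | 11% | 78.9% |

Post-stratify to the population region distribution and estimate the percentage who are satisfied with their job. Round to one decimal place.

82.0%

Weight each group's respondent value by its population share:
  North: 0.64 × 86.3 = 55.232
  South: 0.17 × 74.1 = 12.597
  East: 0.08 × 68.2 = 5.456
  West: 0.11 × 78.9 = 8.679
Post-stratified estimate = 81.964 → 82.0%.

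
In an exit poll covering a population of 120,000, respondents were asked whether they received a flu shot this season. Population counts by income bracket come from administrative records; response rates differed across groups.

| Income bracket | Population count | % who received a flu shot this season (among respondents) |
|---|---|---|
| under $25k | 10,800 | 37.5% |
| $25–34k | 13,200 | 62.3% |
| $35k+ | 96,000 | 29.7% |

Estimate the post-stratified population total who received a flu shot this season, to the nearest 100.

Estimated count per cell = population count × respondent percentage:
  under $25k: 10,800 × 37.5% = 4050
  $25–34k: 13,200 × 62.3% = 8223.6
  $35k+: 96,000 × 29.7% = 28,512
Estimated total = 40785.6 → 40,800.

40,800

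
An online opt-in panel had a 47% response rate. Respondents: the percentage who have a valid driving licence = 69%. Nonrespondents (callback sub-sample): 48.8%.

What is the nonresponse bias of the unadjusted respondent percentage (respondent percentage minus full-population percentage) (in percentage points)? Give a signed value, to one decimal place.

Nonresponse fraction = 1 − 0.47 = 0.53.
Bias = (nonresponse fraction) × (respondent percentage − nonrespondent percentage)
     = 0.53 × (69 − 48.8) = 0.53 × 20.2 = 10.706.

+10.7 percentage points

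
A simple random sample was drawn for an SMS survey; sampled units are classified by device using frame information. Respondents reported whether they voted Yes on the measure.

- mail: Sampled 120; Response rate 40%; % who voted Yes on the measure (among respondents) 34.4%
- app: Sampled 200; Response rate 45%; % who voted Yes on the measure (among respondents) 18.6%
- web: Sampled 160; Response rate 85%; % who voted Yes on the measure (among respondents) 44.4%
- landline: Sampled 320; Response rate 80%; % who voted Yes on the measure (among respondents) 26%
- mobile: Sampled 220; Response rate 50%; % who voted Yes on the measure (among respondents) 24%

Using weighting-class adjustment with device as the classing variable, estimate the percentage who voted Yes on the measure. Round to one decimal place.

Each respondent's weight = sampled/responded in their class; summing within a class gives n_sampled, so:
  mail: 120 × 34.4 = 4128
  app: 200 × 18.6 = 3720
  web: 160 × 44.4 = 7104
  landline: 320 × 26 = 8320
  mobile: 220 × 24 = 5280
Adjusted estimate = 28,552 / 1,020 = 27.9922 → 28.0%.

28.0%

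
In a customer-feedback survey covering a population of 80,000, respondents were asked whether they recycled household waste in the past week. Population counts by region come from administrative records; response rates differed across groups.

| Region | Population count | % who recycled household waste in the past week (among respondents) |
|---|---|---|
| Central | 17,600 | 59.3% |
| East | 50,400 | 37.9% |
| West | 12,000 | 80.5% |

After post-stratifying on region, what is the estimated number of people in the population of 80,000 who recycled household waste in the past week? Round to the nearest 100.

Each cell contributes its population count × the respondent rate:
  Central: 17,600 × 59.3% = 10436.8
  East: 50,400 × 37.9% = 19101.6
  West: 12,000 × 80.5% = 9660
Estimated total = 39198.4 → 39,200.

39,200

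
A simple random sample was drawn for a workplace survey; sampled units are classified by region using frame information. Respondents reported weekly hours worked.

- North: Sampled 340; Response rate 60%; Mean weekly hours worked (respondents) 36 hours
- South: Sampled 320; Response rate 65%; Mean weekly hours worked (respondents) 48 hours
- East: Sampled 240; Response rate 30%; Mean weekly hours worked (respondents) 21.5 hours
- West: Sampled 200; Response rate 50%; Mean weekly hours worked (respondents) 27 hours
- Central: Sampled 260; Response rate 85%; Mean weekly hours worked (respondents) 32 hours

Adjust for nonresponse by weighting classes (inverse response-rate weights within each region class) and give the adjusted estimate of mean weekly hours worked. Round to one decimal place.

34.2

Inverse-response-rate weighting restores each class to its sampled count, so class totals weight by n_sampled:
  North: 340 × 36 = 12,240
  South: 320 × 48 = 15,360
  East: 240 × 21.5 = 5160
  West: 200 × 27 = 5400
  Central: 260 × 32 = 8320
Adjusted estimate = 46,480 / 1,360 = 34.1765 → 34.2.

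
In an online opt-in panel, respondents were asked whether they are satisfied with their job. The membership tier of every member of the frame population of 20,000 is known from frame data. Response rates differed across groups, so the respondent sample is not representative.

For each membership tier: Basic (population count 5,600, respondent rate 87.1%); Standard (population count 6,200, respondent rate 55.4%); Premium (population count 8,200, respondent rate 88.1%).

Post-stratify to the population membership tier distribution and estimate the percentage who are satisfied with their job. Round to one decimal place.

77.7%

Reweight to the known membership tier distribution:
  Basic: (5,600/20,000) × 87.1 = 24.388
  Standard: (6,200/20,000) × 55.4 = 17.174
  Premium: (8,200/20,000) × 88.1 = 36.121
Post-stratified estimate = 77.683 → 77.7%.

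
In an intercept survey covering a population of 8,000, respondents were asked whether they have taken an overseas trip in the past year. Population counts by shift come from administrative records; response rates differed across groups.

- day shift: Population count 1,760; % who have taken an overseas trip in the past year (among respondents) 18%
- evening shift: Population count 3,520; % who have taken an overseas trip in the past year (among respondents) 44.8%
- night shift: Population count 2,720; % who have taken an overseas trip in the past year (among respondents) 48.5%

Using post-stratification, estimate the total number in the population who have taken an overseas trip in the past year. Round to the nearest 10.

Each cell contributes its population count × the respondent rate:
  day shift: 1,760 × 18% = 316.8
  evening shift: 3,520 × 44.8% = 1576.96
  night shift: 2,720 × 48.5% = 1319.2
Estimated total = 3212.96 → 3,210.

3,210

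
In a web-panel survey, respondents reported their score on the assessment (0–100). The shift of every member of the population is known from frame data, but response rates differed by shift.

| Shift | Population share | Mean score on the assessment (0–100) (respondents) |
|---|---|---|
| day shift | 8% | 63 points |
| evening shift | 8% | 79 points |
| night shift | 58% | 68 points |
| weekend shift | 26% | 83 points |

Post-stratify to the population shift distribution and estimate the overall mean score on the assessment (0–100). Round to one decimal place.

Reweight to the known shift distribution:
  day shift: 0.08 × 63 = 5.04
  evening shift: 0.08 × 79 = 6.32
  night shift: 0.58 × 68 = 39.44
  weekend shift: 0.26 × 83 = 21.58
Post-stratified estimate = 72.38 → 72.4.

72.4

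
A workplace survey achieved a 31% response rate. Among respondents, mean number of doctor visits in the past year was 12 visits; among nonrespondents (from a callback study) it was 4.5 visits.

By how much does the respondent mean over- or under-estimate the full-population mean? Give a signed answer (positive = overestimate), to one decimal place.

+5.2

Nonresponse fraction = 1 − 0.31 = 0.69.
Bias = (nonresponse fraction) × (respondent mean − nonrespondent mean)
     = 0.69 × (12 − 4.5) = 0.69 × 7.5 = 5.175.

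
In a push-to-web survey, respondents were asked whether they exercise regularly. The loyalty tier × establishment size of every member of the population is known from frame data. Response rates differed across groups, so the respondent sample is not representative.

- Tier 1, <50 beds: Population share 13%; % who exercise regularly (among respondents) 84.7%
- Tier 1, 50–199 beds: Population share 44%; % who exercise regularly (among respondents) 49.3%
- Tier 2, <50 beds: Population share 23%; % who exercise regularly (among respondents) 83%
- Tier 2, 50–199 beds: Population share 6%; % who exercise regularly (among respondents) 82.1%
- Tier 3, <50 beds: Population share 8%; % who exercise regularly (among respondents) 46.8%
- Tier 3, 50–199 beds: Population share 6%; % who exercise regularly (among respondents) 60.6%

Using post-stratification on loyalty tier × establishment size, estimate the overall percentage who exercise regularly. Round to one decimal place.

Post-stratification weights by population share, not respondent share:
  Tier 1, <50 beds: 0.13 × 84.7 = 11.011
  Tier 1, 50–199 beds: 0.44 × 49.3 = 21.692
  Tier 2, <50 beds: 0.23 × 83 = 19.09
  Tier 2, 50–199 beds: 0.06 × 82.1 = 4.926
  Tier 3, <50 beds: 0.08 × 46.8 = 3.744
  Tier 3, 50–199 beds: 0.06 × 60.6 = 3.636
Post-stratified estimate = 64.099 → 64.1%.

64.1%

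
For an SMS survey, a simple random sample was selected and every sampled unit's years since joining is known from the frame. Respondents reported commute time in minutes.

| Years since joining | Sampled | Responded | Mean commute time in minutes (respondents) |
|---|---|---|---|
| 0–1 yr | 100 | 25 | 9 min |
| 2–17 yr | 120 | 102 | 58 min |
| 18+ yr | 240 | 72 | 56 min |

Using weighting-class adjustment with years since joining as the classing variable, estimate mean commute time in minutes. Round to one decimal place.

46.3

Response rates by class: 0–1 yr 25/100 = 25%, 2–17 yr 102/120 = 85%, 18+ yr 72/240 = 30%.
Inverse-response-rate weighting restores each class to its sampled count, so class totals weight by n_sampled:
  0–1 yr: 100 × 9 = 900
  2–17 yr: 120 × 58 = 6960
  18+ yr: 240 × 56 = 13,440
Adjusted estimate = 21,300 / 460 = 46.3043 → 46.3.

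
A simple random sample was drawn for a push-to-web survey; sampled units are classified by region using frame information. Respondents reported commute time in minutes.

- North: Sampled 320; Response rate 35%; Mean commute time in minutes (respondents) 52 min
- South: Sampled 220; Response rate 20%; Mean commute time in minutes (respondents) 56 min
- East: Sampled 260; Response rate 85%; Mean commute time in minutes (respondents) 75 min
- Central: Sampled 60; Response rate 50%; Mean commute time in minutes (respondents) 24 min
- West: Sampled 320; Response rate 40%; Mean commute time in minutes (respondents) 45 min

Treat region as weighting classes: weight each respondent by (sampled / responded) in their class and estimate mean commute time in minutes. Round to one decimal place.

54.5

Inverse-response-rate weighting restores each class to its sampled count, so class totals weight by n_sampled:
  North: 320 × 52 = 16,640
  South: 220 × 56 = 12,320
  East: 260 × 75 = 19,500
  Central: 60 × 24 = 1440
  West: 320 × 45 = 14,400
Adjusted estimate = 64,300 / 1,180 = 54.4915 → 54.5.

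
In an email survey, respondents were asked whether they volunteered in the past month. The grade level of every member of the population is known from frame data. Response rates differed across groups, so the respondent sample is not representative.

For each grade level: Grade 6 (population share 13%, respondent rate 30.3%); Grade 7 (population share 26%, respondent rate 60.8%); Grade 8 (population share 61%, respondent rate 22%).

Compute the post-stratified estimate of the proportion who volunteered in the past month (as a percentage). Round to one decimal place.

Each cell contributes population-share × respondent value:
  Grade 6: 0.13 × 30.3 = 3.939
  Grade 7: 0.26 × 60.8 = 15.808
  Grade 8: 0.61 × 22 = 13.42
Post-stratified estimate = 33.167 → 33.2%.

33.2%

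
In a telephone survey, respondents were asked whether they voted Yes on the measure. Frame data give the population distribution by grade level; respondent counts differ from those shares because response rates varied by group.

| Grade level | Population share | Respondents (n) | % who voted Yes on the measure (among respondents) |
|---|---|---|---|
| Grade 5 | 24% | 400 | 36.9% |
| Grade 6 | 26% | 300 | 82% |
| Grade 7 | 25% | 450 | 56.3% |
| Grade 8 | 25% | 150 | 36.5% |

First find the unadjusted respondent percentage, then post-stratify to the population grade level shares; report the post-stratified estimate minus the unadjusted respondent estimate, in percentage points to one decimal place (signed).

Naive respondent-only estimate (weights = respondent counts):
  (400/1300)×36.9 + (300/1300)×82 + (450/1300)×56.3 + (150/1300)×36.5 = 53.9769%
Post-stratified estimate weights by population shares:
  0.24×36.9 + 0.26×82 + 0.25×56.3 + 0.25×36.5 = 53.376%
Difference = 53.376 − 53.9769 = -0.6009 pp.

-0.6 percentage points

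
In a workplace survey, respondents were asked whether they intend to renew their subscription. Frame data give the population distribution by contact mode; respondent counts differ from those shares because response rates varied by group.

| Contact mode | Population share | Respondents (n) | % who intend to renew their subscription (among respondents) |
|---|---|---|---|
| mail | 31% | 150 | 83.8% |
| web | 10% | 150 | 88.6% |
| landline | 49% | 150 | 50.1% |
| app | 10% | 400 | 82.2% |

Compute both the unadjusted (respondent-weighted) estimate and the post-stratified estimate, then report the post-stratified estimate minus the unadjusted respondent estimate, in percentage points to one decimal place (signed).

-10.3 percentage points

Without adjustment, the pooled respondent share is:
  (150/850)×83.8 + (150/850)×88.6 + (150/850)×50.1 + (400/850)×82.2 = 77.9471%
Post-stratified estimate weights by population shares:
  0.31×83.8 + 0.1×88.6 + 0.49×50.1 + 0.1×82.2 = 67.607%
Difference = 67.607 − 77.9471 = -10.3401 pp.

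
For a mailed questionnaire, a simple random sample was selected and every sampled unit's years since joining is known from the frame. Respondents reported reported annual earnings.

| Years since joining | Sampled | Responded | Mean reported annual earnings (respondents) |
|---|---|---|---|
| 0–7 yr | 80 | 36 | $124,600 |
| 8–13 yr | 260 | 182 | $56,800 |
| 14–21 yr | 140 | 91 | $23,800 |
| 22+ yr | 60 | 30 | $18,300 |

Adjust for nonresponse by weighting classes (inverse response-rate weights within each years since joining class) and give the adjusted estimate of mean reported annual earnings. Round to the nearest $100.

Class response rates: 0–7 yr 36/80 = 45%, 8–13 yr 182/260 = 70%, 14–21 yr 91/140 = 65%, 22+ yr 30/60 = 50%.
Each respondent's weight = sampled/responded in their class; summing within a class gives n_sampled, so:
  0–7 yr: 80 × 124,600 = 9,968,000
  8–13 yr: 260 × 56,800 = 14,768,000
  14–21 yr: 140 × 23,800 = 3,332,000
  22+ yr: 60 × 18,300 = 1,098,000
Adjusted estimate = 29,166,000 / 540 = 54011.1 → $54,000.

$54,000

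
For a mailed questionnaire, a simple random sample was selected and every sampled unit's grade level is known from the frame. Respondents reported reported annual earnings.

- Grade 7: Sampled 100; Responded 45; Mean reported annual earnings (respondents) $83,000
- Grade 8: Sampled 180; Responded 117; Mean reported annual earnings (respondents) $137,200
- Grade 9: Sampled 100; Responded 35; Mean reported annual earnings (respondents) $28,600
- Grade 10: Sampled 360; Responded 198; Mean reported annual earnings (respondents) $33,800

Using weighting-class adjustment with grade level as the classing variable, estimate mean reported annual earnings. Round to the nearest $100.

Response rates by class: Grade 7 45/100 = 45%, Grade 8 117/180 = 65%, Grade 9 35/100 = 35%, Grade 10 198/360 = 55%.
Weighting each respondent by the inverse class response rate inflates each class back to its sampled size, so the class weight is n_sampled:
  Grade 7: 100 × 83,000 = 8,300,000
  Grade 8: 180 × 137,200 = 24,696,000
  Grade 9: 100 × 28,600 = 2,860,000
  Grade 10: 360 × 33,800 = 12,168,000
Adjusted estimate = 48,024,000 / 740 = 64897.3 → $64,900.

$64,900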